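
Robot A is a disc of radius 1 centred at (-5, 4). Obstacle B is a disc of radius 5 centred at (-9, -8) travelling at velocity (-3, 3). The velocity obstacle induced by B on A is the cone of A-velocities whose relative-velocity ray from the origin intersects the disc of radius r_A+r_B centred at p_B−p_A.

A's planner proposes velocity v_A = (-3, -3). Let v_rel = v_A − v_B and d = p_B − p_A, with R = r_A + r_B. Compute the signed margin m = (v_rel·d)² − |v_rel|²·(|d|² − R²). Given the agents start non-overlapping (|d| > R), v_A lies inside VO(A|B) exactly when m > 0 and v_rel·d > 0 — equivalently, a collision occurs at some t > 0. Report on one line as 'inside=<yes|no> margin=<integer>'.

d = (-4, -12),  |d|² = 160;  R = 1+5 = 6,  c = 160−6² = 124
v_rel = (0, -6),  |v_rel|² = 36;  v_rel·d = (0)·(-4) + (-6)·(-12) = 72
36·t² − 144·t + 124 = 0  ⇒  m = 72² − 36·124 = 720
m = 720 > 0,  v_rel·d = 72 > 0  ⇒  inside

inside=yes margin=720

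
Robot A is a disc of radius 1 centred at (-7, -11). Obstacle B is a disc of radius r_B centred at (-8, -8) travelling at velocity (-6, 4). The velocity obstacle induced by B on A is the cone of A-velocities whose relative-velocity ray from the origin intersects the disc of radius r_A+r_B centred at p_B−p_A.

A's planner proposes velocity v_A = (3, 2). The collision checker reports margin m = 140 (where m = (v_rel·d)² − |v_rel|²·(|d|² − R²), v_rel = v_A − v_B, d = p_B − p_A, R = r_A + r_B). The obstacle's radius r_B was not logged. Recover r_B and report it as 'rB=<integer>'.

m = 140
d = (-1, 3);  v_rel = (9, -2),  |v_rel|² = 85
v_rel×d = (9)·(3) − (-2)·(-1) = 25
since m = R²·85 − 25²:  R² = (625 + 140) / 85 = 9
R = √9 = 3  ⇒  r_B = 3 − 1 = 2

rB=2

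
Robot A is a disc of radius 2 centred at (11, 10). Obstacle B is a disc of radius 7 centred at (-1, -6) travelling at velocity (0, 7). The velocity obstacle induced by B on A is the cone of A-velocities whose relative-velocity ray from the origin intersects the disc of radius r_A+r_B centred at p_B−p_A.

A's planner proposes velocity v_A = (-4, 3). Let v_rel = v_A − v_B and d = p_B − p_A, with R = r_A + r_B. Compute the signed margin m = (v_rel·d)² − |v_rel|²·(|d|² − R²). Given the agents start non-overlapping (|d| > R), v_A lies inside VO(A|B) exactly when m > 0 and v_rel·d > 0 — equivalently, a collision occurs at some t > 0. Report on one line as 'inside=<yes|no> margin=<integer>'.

d = (-12, -16),  |d|² = 400;  R = 2+7 = 9,  c = 400−9² = 319
v_rel = (-4, -4),  |v_rel|² = 32;  v_rel·d = (-4)·(-12) + (-4)·(-16) = 112
32·t² − 224·t + 319 = 0  ⇒  m = 112² − 32·319 = 2336
m = 2336 > 0,  v_rel·d = 112 > 0  ⇒  inside

inside=yes margin=2336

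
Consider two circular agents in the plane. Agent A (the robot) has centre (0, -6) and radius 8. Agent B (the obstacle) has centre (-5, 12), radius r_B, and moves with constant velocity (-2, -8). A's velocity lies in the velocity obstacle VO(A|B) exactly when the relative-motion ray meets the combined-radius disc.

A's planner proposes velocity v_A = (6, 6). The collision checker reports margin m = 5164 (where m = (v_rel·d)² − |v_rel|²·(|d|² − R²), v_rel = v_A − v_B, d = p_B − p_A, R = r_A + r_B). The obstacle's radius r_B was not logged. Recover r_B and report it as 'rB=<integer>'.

m = 5164
d = (-5, 18);  v_rel = (8, 14),  |v_rel|² = 260
v_rel×d = (8)·(18) − (14)·(-5) = 214
since m = R²·260 − 214²:  R² = (45796 + 5164) / 260 = 196
R = √196 = 14  ⇒  r_B = 14 − 8 = 6

rB=6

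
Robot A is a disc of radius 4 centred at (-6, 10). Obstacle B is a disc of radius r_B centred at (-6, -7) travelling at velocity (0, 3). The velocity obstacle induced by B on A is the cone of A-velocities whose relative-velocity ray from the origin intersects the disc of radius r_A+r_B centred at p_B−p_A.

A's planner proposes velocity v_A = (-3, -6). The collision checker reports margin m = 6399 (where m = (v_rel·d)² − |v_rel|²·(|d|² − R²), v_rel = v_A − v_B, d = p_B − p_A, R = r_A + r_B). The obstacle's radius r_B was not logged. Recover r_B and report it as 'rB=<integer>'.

m = 6399
d = (0, -17);  v_rel = (-3, -9),  |v_rel|² = 90
v_rel×d = (-3)·(-17) − (-9)·(0) = 51
since m = R²·90 − 51²:  R² = (2601 + 6399) / 90 = 100
R = √100 = 10  ⇒  r_B = 10 − 4 = 6

rB=6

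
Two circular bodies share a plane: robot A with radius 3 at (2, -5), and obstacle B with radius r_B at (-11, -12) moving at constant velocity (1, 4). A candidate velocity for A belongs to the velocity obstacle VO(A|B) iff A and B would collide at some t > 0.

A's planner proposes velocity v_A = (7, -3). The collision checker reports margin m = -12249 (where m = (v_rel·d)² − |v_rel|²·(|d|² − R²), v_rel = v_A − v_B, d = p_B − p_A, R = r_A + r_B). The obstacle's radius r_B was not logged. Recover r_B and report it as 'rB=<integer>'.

m = -12249
d = (-13, -7);  v_rel = (6, -7),  |v_rel|² = 85
v_rel×d = (6)·(-7) − (-7)·(-13) = -133
since m = R²·85 − (-133)²:  R² = (17689 + -12249) / 85 = 64
R = √64 = 8  ⇒  r_B = 8 − 3 = 5

rB=5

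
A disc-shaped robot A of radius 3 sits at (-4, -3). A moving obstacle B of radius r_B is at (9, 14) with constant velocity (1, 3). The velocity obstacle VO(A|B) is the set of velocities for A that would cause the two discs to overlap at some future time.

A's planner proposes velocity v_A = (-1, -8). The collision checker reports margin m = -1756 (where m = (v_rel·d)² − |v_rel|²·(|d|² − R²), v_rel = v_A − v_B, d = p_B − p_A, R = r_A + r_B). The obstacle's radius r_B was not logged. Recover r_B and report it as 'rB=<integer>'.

m = -1756
d = (13, 17);  v_rel = (-2, -11),  |v_rel|² = 125
v_rel×d = (-2)·(17) − (-11)·(13) = 109
since m = R²·125 − 109²:  R² = (11881 + -1756) / 125 = 81
R = √81 = 9  ⇒  r_B = 9 − 3 = 6

rB=6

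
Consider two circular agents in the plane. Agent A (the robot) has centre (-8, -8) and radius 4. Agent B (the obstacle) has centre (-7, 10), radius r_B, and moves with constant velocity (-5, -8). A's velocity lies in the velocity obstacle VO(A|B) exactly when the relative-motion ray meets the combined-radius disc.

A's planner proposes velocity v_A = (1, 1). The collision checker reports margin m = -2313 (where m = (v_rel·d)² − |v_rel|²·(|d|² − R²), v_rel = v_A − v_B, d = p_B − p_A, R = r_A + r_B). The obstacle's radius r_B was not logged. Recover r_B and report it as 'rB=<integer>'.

m = -2313
d = (1, 18);  v_rel = (6, 9),  |v_rel|² = 117
v_rel×d = (6)·(18) − (9)·(1) = 99
since m = R²·117 − 99²:  R² = (9801 + -2313) / 117 = 64
R = √64 = 8  ⇒  r_B = 8 − 4 = 4

rB=4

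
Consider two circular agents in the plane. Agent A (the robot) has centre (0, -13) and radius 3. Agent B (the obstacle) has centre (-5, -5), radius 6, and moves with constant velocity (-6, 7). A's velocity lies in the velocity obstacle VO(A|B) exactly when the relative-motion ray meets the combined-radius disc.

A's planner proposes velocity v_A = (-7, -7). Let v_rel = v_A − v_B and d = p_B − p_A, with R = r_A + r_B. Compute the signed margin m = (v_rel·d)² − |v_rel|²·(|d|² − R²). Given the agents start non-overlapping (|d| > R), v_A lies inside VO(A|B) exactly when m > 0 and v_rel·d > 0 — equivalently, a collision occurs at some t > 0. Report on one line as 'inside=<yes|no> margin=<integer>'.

d = (-5, 8),  |d|² = 89;  R = 3+6 = 9,  c = 89−9² = 8
v_rel = (-1, -14),  |v_rel|² = 197;  v_rel·d = (-1)·(-5) + (-14)·(8) = -107
197·t² + 214·t + 8 = 0  ⇒  m = (-107)² − 197·8 = 9873
m = 9873 > 0,  v_rel·d = -107 < 0  ⇒  outside

inside=no margin=9873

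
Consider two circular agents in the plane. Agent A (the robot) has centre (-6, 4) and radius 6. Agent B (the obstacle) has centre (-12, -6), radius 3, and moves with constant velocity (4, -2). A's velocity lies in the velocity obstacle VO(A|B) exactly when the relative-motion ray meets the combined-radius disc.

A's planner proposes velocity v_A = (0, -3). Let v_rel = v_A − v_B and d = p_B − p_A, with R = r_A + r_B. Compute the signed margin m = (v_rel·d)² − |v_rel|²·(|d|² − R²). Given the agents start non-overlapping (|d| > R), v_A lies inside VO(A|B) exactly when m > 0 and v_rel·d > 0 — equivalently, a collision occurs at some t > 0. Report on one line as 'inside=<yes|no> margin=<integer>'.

d = (-6, -10),  |d|² = 136;  R = 6+3 = 9,  c = 136−9² = 55
v_rel = (-4, -1),  |v_rel|² = 17;  v_rel·d = (-4)·(-6) + (-1)·(-10) = 34
17·t² − 68·t + 55 = 0  ⇒  m = 34² − 17·55 = 221
m = 221 > 0,  v_rel·d = 34 > 0  ⇒  inside

inside=yes margin=221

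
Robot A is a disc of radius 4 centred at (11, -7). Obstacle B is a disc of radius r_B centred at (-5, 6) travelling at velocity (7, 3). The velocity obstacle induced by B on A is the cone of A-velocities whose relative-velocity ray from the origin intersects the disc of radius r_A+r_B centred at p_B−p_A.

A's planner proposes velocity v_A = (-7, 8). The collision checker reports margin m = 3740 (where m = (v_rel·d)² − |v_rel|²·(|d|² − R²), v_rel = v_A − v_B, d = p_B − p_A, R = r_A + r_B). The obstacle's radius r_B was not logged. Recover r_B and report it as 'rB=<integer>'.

m = 3740
d = (-16, 13);  v_rel = (-14, 5),  |v_rel|² = 221
v_rel×d = (-14)·(13) − (5)·(-16) = -102
since m = R²·221 − (-102)²:  R² = (10404 + 3740) / 221 = 64
R = √64 = 8  ⇒  r_B = 8 − 4 = 4

rB=4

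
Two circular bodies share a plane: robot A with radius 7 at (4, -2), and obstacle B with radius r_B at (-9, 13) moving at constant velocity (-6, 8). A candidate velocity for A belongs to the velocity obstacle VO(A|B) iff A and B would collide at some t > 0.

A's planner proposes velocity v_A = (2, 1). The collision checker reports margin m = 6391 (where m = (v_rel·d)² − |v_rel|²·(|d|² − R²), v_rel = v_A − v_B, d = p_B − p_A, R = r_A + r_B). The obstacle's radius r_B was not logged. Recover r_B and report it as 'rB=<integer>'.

m = 6391
d = (-13, 15);  v_rel = (8, -7),  |v_rel|² = 113
v_rel×d = (8)·(15) − (-7)·(-13) = 29
since m = R²·113 − 29²:  R² = (841 + 6391) / 113 = 64
R = √64 = 8  ⇒  r_B = 8 − 7 = 1

rB=1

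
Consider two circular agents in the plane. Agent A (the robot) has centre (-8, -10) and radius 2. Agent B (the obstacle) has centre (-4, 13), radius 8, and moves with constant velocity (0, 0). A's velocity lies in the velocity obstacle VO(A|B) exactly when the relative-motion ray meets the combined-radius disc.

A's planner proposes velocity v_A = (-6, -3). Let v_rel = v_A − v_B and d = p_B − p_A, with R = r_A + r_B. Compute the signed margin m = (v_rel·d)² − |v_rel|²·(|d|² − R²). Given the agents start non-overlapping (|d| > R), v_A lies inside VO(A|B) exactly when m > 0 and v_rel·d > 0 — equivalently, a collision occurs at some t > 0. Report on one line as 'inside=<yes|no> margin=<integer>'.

d = (4, 23),  |d|² = 545;  R = 2+8 = 10,  c = 545−10² = 445
v_rel = (-6, -3),  |v_rel|² = 45;  v_rel·d = (-6)·(4) + (-3)·(23) = -93
45·t² + 186·t + 445 = 0  ⇒  m = (-93)² − 45·445 = -11376
m = -11376 < 0,  v_rel·d = -93 < 0  ⇒  outside

inside=no margin=-11376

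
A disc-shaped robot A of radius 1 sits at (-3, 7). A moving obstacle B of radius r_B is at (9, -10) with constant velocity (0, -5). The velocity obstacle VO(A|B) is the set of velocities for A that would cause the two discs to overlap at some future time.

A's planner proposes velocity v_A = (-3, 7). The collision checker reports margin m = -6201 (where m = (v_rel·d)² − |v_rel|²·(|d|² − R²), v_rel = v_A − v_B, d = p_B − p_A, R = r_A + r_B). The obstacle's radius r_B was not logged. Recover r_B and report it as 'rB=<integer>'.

m = -6201
d = (12, -17);  v_rel = (-3, 12),  |v_rel|² = 153
v_rel×d = (-3)·(-17) − (12)·(12) = -93
since m = R²·153 − (-93)²:  R² = (8649 + -6201) / 153 = 16
R = √16 = 4  ⇒  r_B = 4 − 1 = 3

rB=3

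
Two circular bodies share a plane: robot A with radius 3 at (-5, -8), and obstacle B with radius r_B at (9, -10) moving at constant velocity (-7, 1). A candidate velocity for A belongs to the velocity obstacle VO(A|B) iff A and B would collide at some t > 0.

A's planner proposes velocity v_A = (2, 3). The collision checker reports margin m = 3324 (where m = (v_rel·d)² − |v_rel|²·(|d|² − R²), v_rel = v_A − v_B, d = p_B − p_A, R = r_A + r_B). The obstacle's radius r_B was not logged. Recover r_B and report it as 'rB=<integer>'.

m = 3324
d = (14, -2);  v_rel = (9, 2),  |v_rel|² = 85
v_rel×d = (9)·(-2) − (2)·(14) = -46
since m = R²·85 − (-46)²:  R² = (2116 + 3324) / 85 = 64
R = √64 = 8  ⇒  r_B = 8 − 3 = 5

rB=5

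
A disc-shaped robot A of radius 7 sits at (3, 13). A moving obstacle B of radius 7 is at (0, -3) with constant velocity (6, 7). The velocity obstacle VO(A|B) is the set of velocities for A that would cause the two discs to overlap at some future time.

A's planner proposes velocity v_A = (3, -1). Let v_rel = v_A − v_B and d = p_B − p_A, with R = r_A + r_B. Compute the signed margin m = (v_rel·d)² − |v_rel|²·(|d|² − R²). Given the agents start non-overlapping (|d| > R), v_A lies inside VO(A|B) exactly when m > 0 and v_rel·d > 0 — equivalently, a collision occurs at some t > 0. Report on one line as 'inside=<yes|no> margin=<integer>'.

d = (-3, -16),  |d|² = 265;  R = 7+7 = 14,  c = 265−14² = 69
v_rel = (-3, -8),  |v_rel|² = 73;  v_rel·d = (-3)·(-3) + (-8)·(-16) = 137
73·t² − 274·t + 69 = 0  ⇒  m = 137² − 73·69 = 13732
m = 13732 > 0,  v_rel·d = 137 > 0  ⇒  inside

inside=yes margin=13732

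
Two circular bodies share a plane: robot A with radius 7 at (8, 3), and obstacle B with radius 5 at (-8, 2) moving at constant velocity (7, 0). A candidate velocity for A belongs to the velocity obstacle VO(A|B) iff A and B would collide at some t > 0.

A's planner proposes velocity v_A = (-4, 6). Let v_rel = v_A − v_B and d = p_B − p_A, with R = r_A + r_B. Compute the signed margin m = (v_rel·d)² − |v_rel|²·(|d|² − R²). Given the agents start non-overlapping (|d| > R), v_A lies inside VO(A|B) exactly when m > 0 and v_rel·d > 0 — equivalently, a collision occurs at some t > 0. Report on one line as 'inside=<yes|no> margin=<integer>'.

d = (-16, -1),  |d|² = 257;  R = 7+5 = 12,  c = 257−12² = 113
v_rel = (-11, 6),  |v_rel|² = 157;  v_rel·d = (-11)·(-16) + (6)·(-1) = 170
157·t² − 340·t + 113 = 0  ⇒  m = 170² − 157·113 = 11159
m = 11159 > 0,  v_rel·d = 170 > 0  ⇒  inside

inside=yes margin=11159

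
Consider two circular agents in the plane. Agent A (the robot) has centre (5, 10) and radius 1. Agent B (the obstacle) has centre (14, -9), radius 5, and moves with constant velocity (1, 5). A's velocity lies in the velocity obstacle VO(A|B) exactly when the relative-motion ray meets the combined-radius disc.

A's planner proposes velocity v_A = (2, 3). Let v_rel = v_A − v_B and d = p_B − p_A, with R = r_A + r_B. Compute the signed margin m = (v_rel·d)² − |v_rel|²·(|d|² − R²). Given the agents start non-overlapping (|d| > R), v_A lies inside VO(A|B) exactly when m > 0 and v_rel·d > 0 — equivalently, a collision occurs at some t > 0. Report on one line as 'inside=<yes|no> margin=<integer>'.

d = (9, -19),  |d|² = 442;  R = 1+5 = 6,  c = 442−6² = 406
v_rel = (1, -2),  |v_rel|² = 5;  v_rel·d = (1)·(9) + (-2)·(-19) = 47
5·t² − 94·t + 406 = 0  ⇒  m = 47² − 5·406 = 179
m = 179 > 0,  v_rel·d = 47 > 0  ⇒  inside

inside=yes margin=179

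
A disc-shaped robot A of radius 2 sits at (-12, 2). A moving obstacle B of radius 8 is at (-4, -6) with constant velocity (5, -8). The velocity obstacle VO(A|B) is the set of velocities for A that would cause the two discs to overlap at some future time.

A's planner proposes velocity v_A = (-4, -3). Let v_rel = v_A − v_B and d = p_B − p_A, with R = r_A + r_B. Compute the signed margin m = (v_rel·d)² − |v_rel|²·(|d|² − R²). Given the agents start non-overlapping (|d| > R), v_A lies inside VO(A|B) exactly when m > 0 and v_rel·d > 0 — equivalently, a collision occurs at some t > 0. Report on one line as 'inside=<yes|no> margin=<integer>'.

d = (8, -8),  |d|² = 128;  R = 2+8 = 10,  c = 128−10² = 28
v_rel = (-9, 5),  |v_rel|² = 106;  v_rel·d = (-9)·(8) + (5)·(-8) = -112
106·t² + 224·t + 28 = 0  ⇒  m = (-112)² − 106·28 = 9576
m = 9576 > 0,  v_rel·d = -112 < 0  ⇒  outside

inside=no margin=9576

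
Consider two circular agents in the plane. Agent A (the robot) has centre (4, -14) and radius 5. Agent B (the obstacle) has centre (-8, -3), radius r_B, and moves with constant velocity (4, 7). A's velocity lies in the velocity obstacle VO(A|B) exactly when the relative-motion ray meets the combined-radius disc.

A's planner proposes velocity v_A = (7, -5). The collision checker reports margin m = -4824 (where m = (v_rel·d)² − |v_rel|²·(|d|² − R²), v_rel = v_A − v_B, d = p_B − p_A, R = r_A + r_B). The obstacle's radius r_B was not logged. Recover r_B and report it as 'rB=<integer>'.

m = -4824
d = (-12, 11);  v_rel = (3, -12),  |v_rel|² = 153
v_rel×d = (3)·(11) − (-12)·(-12) = -111
since m = R²·153 − (-111)²:  R² = (12321 + -4824) / 153 = 49
R = √49 = 7  ⇒  r_B = 7 − 5 = 2

rB=2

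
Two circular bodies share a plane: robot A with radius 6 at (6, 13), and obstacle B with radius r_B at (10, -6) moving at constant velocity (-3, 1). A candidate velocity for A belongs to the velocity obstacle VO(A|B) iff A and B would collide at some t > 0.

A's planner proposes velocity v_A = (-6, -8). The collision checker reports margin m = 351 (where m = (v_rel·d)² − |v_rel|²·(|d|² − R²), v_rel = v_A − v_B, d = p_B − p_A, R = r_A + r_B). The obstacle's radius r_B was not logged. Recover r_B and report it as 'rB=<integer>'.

m = 351
d = (4, -19);  v_rel = (-3, -9),  |v_rel|² = 90
v_rel×d = (-3)·(-19) − (-9)·(4) = 93
since m = R²·90 − 93²:  R² = (8649 + 351) / 90 = 100
R = √100 = 10  ⇒  r_B = 10 − 6 = 4

rB=4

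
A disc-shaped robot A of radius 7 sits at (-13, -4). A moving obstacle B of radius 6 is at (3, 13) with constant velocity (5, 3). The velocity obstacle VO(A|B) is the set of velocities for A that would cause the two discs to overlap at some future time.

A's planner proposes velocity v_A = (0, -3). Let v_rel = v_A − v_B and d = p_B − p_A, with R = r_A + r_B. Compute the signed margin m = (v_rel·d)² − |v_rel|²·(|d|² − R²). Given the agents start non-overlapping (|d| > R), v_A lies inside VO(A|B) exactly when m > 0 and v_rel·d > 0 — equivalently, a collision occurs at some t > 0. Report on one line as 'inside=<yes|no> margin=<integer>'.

d = (16, 17),  |d|² = 545;  R = 7+6 = 13,  c = 545−13² = 376
v_rel = (-5, -6),  |v_rel|² = 61;  v_rel·d = (-5)·(16) + (-6)·(17) = -182
61·t² + 364·t + 376 = 0  ⇒  m = (-182)² − 61·376 = 10188
m = 10188 > 0,  v_rel·d = -182 < 0  ⇒  outside

inside=no margin=10188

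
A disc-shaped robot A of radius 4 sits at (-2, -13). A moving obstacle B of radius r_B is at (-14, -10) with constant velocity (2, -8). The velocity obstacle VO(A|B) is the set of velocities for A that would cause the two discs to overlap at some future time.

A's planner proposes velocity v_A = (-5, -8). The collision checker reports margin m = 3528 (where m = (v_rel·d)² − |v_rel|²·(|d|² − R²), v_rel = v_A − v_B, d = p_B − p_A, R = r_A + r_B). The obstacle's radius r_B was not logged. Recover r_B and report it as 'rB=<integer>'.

m = 3528
d = (-12, 3);  v_rel = (-7, 0),  |v_rel|² = 49
v_rel×d = (-7)·(3) − (0)·(-12) = -21
since m = R²·49 − (-21)²:  R² = (441 + 3528) / 49 = 81
R = √81 = 9  ⇒  r_B = 9 − 4 = 5

rB=5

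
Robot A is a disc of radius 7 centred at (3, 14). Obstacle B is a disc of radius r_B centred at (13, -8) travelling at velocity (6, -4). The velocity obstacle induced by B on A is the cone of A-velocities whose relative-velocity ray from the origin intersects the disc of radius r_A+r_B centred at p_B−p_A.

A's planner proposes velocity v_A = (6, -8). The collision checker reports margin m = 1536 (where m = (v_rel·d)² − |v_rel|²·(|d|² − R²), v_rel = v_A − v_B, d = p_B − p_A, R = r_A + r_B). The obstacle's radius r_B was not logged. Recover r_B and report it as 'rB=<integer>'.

m = 1536
d = (10, -22);  v_rel = (0, -4),  |v_rel|² = 16
v_rel×d = (0)·(-22) − (-4)·(10) = 40
since m = R²·16 − 40²:  R² = (1600 + 1536) / 16 = 196
R = √196 = 14  ⇒  r_B = 14 − 7 = 7

rB=7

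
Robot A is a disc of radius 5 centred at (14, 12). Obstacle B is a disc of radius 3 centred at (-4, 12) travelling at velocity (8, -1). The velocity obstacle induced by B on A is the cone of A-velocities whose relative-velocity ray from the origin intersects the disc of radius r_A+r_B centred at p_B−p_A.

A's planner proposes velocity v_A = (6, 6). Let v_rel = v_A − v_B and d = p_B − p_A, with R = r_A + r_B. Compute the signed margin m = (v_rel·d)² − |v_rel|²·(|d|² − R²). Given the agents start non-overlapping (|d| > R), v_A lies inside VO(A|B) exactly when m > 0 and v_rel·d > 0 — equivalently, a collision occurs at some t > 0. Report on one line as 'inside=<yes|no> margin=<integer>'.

d = (-18, 0),  |d|² = 324;  R = 5+3 = 8,  c = 324−8² = 260
v_rel = (-2, 7),  |v_rel|² = 53;  v_rel·d = (-2)·(-18) + (7)·(0) = 36
53·t² − 72·t + 260 = 0  ⇒  m = 36² − 53·260 = -12484
m = -12484 < 0,  v_rel·d = 36 > 0  ⇒  outside

inside=no margin=-12484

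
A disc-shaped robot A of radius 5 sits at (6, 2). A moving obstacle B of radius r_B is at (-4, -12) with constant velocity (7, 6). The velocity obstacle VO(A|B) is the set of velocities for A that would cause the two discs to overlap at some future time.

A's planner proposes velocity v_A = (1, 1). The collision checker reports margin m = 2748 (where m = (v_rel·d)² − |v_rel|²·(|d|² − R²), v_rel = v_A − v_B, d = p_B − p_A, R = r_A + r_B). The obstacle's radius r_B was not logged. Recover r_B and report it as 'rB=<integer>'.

m = 2748
d = (-10, -14);  v_rel = (-6, -5),  |v_rel|² = 61
v_rel×d = (-6)·(-14) − (-5)·(-10) = 34
since m = R²·61 − 34²:  R² = (1156 + 2748) / 61 = 64
R = √64 = 8  ⇒  r_B = 8 − 5 = 3

rB=3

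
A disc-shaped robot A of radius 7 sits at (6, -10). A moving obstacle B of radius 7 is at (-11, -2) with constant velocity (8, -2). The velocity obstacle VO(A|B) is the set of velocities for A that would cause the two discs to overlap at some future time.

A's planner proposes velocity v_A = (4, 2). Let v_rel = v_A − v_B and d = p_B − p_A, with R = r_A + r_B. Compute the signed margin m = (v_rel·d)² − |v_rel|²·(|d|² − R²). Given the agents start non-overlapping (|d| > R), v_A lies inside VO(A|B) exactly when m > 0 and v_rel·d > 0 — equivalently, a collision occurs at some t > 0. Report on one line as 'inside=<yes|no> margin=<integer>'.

d = (-17, 8),  |d|² = 353;  R = 7+7 = 14,  c = 353−14² = 157
v_rel = (-4, 4),  |v_rel|² = 32;  v_rel·d = (-4)·(-17) + (4)·(8) = 100
32·t² − 200·t + 157 = 0  ⇒  m = 100² − 32·157 = 4976
m = 4976 > 0,  v_rel·d = 100 > 0  ⇒  inside

inside=yes margin=4976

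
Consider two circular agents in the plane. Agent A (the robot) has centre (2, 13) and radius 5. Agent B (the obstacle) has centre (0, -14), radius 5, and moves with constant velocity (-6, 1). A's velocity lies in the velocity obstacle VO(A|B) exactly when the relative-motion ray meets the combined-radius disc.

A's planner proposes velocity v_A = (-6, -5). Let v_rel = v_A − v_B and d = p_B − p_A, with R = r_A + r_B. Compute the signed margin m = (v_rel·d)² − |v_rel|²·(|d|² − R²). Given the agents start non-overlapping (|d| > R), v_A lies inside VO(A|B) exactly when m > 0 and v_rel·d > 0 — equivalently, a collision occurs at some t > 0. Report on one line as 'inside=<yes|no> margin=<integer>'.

d = (-2, -27),  |d|² = 733;  R = 5+5 = 10,  c = 733−10² = 633
v_rel = (0, -6),  |v_rel|² = 36;  v_rel·d = (0)·(-2) + (-6)·(-27) = 162
36·t² − 324·t + 633 = 0  ⇒  m = 162² − 36·633 = 3456
m = 3456 > 0,  v_rel·d = 162 > 0  ⇒  inside

inside=yes margin=3456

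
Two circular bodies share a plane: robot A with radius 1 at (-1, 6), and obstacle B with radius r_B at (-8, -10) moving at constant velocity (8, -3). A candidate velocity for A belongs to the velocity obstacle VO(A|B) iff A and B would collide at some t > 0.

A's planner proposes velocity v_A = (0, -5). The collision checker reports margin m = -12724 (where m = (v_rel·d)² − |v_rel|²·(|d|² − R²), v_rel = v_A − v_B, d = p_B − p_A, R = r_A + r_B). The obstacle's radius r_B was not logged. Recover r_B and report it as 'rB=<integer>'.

m = -12724
d = (-7, -16);  v_rel = (-8, -2),  |v_rel|² = 68
v_rel×d = (-8)·(-16) − (-2)·(-7) = 114
since m = R²·68 − 114²:  R² = (12996 + -12724) / 68 = 4
R = √4 = 2  ⇒  r_B = 2 − 1 = 1

rB=1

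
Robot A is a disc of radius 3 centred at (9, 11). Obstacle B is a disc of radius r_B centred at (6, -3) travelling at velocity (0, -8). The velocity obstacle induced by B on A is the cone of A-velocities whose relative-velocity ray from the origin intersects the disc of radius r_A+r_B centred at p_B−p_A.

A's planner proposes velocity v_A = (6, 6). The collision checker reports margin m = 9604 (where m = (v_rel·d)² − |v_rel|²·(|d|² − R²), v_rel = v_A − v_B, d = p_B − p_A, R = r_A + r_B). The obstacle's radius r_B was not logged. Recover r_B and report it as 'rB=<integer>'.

m = 9604
d = (-3, -14);  v_rel = (6, 14),  |v_rel|² = 232
v_rel×d = (6)·(-14) − (14)·(-3) = -42
since m = R²·232 − (-42)²:  R² = (1764 + 9604) / 232 = 49
R = √49 = 7  ⇒  r_B = 7 − 3 = 4

rB=4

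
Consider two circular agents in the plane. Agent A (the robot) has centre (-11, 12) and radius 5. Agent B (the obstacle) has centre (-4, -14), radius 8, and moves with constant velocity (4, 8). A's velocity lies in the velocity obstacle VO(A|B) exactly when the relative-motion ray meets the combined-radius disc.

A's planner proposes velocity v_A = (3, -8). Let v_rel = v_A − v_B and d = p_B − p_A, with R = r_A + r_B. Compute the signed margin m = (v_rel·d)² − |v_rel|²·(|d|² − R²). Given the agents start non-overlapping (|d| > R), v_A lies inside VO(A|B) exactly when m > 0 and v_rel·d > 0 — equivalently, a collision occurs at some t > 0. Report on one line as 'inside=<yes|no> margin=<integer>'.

d = (7, -26),  |d|² = 725;  R = 5+8 = 13,  c = 725−13² = 556
v_rel = (-1, -16),  |v_rel|² = 257;  v_rel·d = (-1)·(7) + (-16)·(-26) = 409
257·t² − 818·t + 556 = 0  ⇒  m = 409² − 257·556 = 24389
m = 24389 > 0,  v_rel·d = 409 > 0  ⇒  inside

inside=yes margin=24389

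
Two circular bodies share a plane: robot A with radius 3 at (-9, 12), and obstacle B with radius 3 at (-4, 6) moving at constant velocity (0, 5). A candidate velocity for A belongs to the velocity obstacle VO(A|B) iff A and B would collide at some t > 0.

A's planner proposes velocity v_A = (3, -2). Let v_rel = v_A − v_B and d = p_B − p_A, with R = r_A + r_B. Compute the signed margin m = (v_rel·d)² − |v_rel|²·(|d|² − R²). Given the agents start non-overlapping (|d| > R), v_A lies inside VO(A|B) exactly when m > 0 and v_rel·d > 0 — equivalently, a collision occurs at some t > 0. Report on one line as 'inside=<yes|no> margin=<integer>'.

d = (5, -6),  |d|² = 61;  R = 3+3 = 6,  c = 61−6² = 25
v_rel = (3, -7),  |v_rel|² = 58;  v_rel·d = (3)·(5) + (-7)·(-6) = 57
58·t² − 114·t + 25 = 0  ⇒  m = 57² − 58·25 = 1799
m = 1799 > 0,  v_rel·d = 57 > 0  ⇒  inside

inside=yes margin=1799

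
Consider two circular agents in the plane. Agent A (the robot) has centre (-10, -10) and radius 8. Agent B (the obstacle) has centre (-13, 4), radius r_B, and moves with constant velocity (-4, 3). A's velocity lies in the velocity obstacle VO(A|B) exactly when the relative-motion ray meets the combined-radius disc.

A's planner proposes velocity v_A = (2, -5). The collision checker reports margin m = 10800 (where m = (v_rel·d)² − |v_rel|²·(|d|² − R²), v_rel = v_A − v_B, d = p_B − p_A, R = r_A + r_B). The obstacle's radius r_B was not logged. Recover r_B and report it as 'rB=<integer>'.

m = 10800
d = (-3, 14);  v_rel = (6, -8),  |v_rel|² = 100
v_rel×d = (6)·(14) − (-8)·(-3) = 60
since m = R²·100 − 60²:  R² = (3600 + 10800) / 100 = 144
R = √144 = 12  ⇒  r_B = 12 − 8 = 4

rB=4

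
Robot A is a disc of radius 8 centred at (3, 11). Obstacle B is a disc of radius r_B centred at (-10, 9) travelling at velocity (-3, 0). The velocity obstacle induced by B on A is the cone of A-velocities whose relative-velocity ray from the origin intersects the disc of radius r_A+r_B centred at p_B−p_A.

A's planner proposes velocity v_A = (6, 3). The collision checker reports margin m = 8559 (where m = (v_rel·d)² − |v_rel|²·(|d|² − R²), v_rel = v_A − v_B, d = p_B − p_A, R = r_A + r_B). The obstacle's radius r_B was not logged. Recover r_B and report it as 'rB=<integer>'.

m = 8559
d = (-13, -2);  v_rel = (9, 3),  |v_rel|² = 90
v_rel×d = (9)·(-2) − (3)·(-13) = 21
since m = R²·90 − 21²:  R² = (441 + 8559) / 90 = 100
R = √100 = 10  ⇒  r_B = 10 − 8 = 2

rB=2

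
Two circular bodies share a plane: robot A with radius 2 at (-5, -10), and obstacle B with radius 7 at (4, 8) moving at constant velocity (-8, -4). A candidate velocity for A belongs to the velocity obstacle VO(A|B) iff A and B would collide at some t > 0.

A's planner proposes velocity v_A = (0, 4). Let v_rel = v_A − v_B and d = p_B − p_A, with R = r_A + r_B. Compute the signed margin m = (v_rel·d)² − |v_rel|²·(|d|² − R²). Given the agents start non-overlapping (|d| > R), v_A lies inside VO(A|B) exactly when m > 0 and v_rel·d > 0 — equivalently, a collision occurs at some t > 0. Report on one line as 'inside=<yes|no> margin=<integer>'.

d = (9, 18),  |d|² = 405;  R = 2+7 = 9,  c = 405−9² = 324
v_rel = (8, 8),  |v_rel|² = 128;  v_rel·d = (8)·(9) + (8)·(18) = 216
128·t² − 432·t + 324 = 0  ⇒  m = 216² − 128·324 = 5184
m = 5184 > 0,  v_rel·d = 216 > 0  ⇒  inside

inside=yes margin=5184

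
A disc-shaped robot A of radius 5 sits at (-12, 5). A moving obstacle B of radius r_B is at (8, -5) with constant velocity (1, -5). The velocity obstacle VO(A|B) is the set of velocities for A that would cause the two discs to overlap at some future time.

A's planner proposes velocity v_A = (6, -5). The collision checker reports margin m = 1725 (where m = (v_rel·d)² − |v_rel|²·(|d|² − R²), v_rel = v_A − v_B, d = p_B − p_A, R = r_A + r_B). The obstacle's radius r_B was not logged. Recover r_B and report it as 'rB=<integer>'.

m = 1725
d = (20, -10);  v_rel = (5, 0),  |v_rel|² = 25
v_rel×d = (5)·(-10) − (0)·(20) = -50
since m = R²·25 − (-50)²:  R² = (2500 + 1725) / 25 = 169
R = √169 = 13  ⇒  r_B = 13 − 5 = 8

rB=8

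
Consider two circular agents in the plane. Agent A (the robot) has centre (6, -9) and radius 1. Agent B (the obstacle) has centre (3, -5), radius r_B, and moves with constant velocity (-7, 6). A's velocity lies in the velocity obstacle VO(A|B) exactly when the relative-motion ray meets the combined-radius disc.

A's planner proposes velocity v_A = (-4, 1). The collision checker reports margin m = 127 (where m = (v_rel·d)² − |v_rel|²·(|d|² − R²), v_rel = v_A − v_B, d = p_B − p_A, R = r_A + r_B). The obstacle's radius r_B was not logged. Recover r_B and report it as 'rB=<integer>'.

m = 127
d = (-3, 4);  v_rel = (3, -5),  |v_rel|² = 34
v_rel×d = (3)·(4) − (-5)·(-3) = -3
since m = R²·34 − (-3)²:  R² = (9 + 127) / 34 = 4
R = √4 = 2  ⇒  r_B = 2 − 1 = 1

rB=1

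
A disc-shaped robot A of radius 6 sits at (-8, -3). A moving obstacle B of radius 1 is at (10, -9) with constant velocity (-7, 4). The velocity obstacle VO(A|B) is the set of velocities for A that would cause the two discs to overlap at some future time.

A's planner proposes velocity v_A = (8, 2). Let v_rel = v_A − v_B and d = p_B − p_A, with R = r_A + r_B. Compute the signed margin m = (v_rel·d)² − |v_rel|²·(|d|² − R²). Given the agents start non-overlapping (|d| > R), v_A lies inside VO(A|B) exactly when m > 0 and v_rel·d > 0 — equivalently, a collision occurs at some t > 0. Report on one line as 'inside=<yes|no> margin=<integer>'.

d = (18, -6),  |d|² = 360;  R = 6+1 = 7,  c = 360−7² = 311
v_rel = (15, -2),  |v_rel|² = 229;  v_rel·d = (15)·(18) + (-2)·(-6) = 282
229·t² − 564·t + 311 = 0  ⇒  m = 282² − 229·311 = 8305
m = 8305 > 0,  v_rel·d = 282 > 0  ⇒  inside

inside=yes margin=8305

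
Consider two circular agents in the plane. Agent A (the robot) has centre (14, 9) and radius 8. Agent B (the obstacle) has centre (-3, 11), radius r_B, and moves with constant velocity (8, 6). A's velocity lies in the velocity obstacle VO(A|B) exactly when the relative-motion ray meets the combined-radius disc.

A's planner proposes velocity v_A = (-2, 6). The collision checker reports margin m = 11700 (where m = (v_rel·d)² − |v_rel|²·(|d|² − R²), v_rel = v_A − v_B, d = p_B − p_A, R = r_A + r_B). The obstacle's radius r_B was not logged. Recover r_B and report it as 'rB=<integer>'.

m = 11700
d = (-17, 2);  v_rel = (-10, 0),  |v_rel|² = 100
v_rel×d = (-10)·(2) − (0)·(-17) = -20
since m = R²·100 − (-20)²:  R² = (400 + 11700) / 100 = 121
R = √121 = 11  ⇒  r_B = 11 − 8 = 3

rB=3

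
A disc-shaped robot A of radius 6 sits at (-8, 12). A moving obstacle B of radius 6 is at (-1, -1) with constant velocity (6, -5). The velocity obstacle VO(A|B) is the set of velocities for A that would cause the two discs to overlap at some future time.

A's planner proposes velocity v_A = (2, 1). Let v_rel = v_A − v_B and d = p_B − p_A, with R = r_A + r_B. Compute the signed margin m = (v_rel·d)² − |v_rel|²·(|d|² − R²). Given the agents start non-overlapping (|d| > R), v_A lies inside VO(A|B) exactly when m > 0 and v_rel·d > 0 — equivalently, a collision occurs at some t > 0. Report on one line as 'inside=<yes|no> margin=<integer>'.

d = (7, -13),  |d|² = 218;  R = 6+6 = 12,  c = 218−12² = 74
v_rel = (-4, 6),  |v_rel|² = 52;  v_rel·d = (-4)·(7) + (6)·(-13) = -106
52·t² + 212·t + 74 = 0  ⇒  m = (-106)² − 52·74 = 7388
m = 7388 > 0,  v_rel·d = -106 < 0  ⇒  outside

inside=no margin=7388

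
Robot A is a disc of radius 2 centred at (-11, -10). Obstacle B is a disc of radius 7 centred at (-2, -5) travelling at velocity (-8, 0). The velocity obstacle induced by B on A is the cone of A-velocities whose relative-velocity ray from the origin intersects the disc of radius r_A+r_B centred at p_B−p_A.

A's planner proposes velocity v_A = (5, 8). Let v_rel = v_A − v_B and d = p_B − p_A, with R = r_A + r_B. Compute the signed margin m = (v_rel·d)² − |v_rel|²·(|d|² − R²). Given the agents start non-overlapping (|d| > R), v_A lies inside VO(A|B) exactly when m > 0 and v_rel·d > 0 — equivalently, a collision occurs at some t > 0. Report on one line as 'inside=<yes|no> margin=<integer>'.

d = (9, 5),  |d|² = 106;  R = 2+7 = 9,  c = 106−9² = 25
v_rel = (13, 8),  |v_rel|² = 233;  v_rel·d = (13)·(9) + (8)·(5) = 157
233·t² − 314·t + 25 = 0  ⇒  m = 157² − 233·25 = 18824
m = 18824 > 0,  v_rel·d = 157 > 0  ⇒  inside

inside=yes margin=18824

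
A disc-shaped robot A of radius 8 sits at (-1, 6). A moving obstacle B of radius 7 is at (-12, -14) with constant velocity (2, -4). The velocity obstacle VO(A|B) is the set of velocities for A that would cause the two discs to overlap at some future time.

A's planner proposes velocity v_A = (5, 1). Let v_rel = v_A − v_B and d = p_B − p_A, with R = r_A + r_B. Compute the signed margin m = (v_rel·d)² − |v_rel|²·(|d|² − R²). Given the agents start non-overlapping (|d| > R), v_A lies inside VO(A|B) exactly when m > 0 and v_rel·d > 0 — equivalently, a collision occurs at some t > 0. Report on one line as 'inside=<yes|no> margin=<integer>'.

d = (-11, -20),  |d|² = 521;  R = 8+7 = 15,  c = 521−15² = 296
v_rel = (3, 5),  |v_rel|² = 34;  v_rel·d = (3)·(-11) + (5)·(-20) = -133
34·t² + 266·t + 296 = 0  ⇒  m = (-133)² − 34·296 = 7625
m = 7625 > 0,  v_rel·d = -133 < 0  ⇒  outside

inside=no margin=7625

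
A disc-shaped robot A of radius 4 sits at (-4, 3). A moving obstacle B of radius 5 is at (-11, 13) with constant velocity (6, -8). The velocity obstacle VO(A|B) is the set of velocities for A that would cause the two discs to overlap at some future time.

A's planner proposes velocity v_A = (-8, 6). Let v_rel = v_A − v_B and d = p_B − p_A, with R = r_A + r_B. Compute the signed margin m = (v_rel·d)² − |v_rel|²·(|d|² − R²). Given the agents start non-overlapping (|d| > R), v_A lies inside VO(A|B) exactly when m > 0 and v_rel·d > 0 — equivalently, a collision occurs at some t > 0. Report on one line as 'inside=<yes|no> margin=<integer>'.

d = (-7, 10),  |d|² = 149;  R = 4+5 = 9,  c = 149−9² = 68
v_rel = (-14, 14),  |v_rel|² = 392;  v_rel·d = (-14)·(-7) + (14)·(10) = 238
392·t² − 476·t + 68 = 0  ⇒  m = 238² − 392·68 = 29988
m = 29988 > 0,  v_rel·d = 238 > 0  ⇒  inside

inside=yes margin=29988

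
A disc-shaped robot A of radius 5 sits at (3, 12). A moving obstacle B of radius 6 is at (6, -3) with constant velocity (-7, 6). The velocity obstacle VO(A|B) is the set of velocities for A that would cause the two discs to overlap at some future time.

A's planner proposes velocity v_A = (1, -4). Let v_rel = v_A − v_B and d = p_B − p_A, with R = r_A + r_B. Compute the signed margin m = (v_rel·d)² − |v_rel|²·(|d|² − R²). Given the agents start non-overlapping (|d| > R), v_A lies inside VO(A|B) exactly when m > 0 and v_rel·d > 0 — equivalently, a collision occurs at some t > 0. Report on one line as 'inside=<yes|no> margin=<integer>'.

d = (3, -15),  |d|² = 234;  R = 5+6 = 11,  c = 234−11² = 113
v_rel = (8, -10),  |v_rel|² = 164;  v_rel·d = (8)·(3) + (-10)·(-15) = 174
164·t² − 348·t + 113 = 0  ⇒  m = 174² − 164·113 = 11744
m = 11744 > 0,  v_rel·d = 174 > 0  ⇒  inside

inside=yes margin=11744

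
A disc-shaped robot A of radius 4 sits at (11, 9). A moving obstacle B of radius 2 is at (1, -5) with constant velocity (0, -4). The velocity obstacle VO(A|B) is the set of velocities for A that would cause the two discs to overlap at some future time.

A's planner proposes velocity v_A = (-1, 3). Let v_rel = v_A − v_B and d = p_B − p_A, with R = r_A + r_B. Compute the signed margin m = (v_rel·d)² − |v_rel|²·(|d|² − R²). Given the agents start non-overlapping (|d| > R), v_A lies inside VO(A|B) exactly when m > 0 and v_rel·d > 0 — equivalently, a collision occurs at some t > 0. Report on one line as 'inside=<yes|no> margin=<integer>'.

d = (-10, -14),  |d|² = 296;  R = 4+2 = 6,  c = 296−6² = 260
v_rel = (-1, 7),  |v_rel|² = 50;  v_rel·d = (-1)·(-10) + (7)·(-14) = -88
50·t² + 176·t + 260 = 0  ⇒  m = (-88)² − 50·260 = -5256
m = -5256 < 0,  v_rel·d = -88 < 0  ⇒  outside

inside=no margin=-5256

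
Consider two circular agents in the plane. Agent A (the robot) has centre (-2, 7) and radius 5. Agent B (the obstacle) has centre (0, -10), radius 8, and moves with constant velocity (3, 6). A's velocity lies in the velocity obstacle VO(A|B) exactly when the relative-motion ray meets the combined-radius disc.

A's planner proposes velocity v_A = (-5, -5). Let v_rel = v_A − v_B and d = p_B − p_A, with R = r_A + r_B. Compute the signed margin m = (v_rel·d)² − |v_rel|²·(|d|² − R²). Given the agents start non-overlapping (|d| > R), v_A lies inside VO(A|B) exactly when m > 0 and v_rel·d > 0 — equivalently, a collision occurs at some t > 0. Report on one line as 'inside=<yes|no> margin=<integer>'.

d = (2, -17),  |d|² = 293;  R = 5+8 = 13,  c = 293−13² = 124
v_rel = (-8, -11),  |v_rel|² = 185;  v_rel·d = (-8)·(2) + (-11)·(-17) = 171
185·t² − 342·t + 124 = 0  ⇒  m = 171² − 185·124 = 6301
m = 6301 > 0,  v_rel·d = 171 > 0  ⇒  inside

inside=yes margin=6301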